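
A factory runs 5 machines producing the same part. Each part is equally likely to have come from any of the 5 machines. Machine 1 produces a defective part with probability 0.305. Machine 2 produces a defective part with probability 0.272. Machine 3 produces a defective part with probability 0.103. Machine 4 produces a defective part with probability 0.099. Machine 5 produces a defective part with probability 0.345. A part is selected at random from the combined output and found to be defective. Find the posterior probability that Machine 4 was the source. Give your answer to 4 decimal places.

Posterior probability ≈ 0.0881

P(defective|M1) = 0.305; P(defective|M2) = 0.272; P(defective|M3) = 0.103; P(defective|M4) = 0.099; P(defective|M5) = 0.345.
Prior × likelihood for each source: 0.2·0.305=0.06100, 0.2·0.272=0.05440, 0.2·0.103=0.02060, 0.2·0.099=0.01980, 0.2·0.345=0.06900. Summing gives P(defective) = 0.22480.
P(Machine 4 | defective) = 0.01980 / 0.22480 = 0.0881.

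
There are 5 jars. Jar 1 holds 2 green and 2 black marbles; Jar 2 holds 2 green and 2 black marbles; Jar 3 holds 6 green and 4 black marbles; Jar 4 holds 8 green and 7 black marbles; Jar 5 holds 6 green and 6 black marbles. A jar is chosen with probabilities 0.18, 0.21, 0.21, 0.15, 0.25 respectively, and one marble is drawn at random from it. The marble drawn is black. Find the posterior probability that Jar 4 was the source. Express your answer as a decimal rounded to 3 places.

P(black|Jar 1) = 0.5; P(black|Jar 2) = 0.5; P(black|Jar 3) = 0.4; P(black|Jar 4) = 0.4667; P(black|Jar 5) = 0.5.
Prior × likelihood for each source: 0.18·0.5=0.09000, 0.21·0.5=0.1050, 0.21·0.4=0.08400, 0.15·0.4667=0.07000, 0.25·0.5=0.1250. Summing gives P(black) = 0.47400.
P(Jar 4 | black) = 0.07000 / 0.47400 = 0.148.

Posterior probability ≈ 0.148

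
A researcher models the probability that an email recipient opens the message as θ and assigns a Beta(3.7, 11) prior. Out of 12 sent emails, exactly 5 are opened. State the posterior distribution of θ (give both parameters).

Observing 5 successes and 7 failures updates Beta(3.7, 11) by adding the success and failure counts to the two shape parameters: α = 3.7+5 = 8.7, β = 11+7 = 18.

Posterior: Beta(8.7, 18)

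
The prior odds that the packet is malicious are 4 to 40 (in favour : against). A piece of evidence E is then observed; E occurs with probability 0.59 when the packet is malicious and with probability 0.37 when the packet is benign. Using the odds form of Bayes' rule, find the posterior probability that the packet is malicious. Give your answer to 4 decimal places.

Prior odds = 4/40 = 0.10000. In log-odds, ln(0.10000) = -2.3026.
Add log likelihood ratio: ln(1.5946) = 0.46662.
Posterior log-odds = -1.8360, so posterior odds = exp(-1.8360) = 0.15946. Converting, P(H|E) = 0.15946/1.1595 = 0.1375.

Posterior probability ≈ 0.1375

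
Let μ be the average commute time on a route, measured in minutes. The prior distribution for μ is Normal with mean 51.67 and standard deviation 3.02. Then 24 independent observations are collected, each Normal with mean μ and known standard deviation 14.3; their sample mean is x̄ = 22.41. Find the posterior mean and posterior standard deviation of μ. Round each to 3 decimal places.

With known σ, the Normal prior is conjugate. Weight on the data is w = (n/σ²)/(n/σ² + 1/τ₀²) = 0.117365/(0.117365+0.109644) = 0.51701.
Posterior mean = w·x̄ + (1−w)·μ₀ = 0.51701·22.41 + 0.48299·51.67 = 36.542. Posterior variance = 1/(0.117365+0.109644) = 4.40510, so SD = 2.099.

Posterior mean ≈ 36.542; posterior SD ≈ 2.099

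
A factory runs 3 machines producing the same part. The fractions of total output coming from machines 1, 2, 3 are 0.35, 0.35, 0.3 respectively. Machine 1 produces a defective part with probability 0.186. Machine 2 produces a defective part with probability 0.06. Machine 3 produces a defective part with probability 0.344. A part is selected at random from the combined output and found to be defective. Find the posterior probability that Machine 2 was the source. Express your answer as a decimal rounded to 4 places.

Posterior probability ≈ 0.1109

Tabulate prior·likelihood by source: [1] prior 0.35, lik 0.186, product 0.06510; [2] prior 0.35, lik 0.06, product 0.02100; [3] prior 0.3, lik 0.344, product 0.1032.
Normalizing constant = 0.18930; the posterior for Machine 2 is its product over the sum, 0.02100/0.18930 = 0.1109.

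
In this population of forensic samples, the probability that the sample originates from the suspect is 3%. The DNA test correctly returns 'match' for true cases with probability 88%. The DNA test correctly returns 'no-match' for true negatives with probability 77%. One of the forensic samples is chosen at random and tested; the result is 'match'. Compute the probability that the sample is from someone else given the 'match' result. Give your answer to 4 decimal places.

Let H be the event that the sample originates from the suspect. P(H) = 0.03, so P(¬H) = 0.97. With E the 'match' result, P(E|H) = 0.88 and P(E|¬H) = 0.23.
P(E) = 0.88·0.03 + 0.23·0.97 = 0.026400 + 0.22310 = 0.24950.
By Bayes' theorem, P(H|E) = 0.026400 / 0.24950 = 0.1058. Hence P(¬H|E) = 1 − 0.1058 = 0.8942.

P(¬H | E) ≈ 0.8942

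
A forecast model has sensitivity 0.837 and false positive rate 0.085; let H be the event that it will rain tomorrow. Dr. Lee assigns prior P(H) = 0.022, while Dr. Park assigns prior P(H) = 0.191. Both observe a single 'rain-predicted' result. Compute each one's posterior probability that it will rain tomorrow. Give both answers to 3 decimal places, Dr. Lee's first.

The likelihood ratio for a 'rain-predicted' result is 0.837/0.085 = 9.8471.
Dr. Lee: prior odds 0.022/0.978 = 0.022495; posterior odds 0.22151; posterior probability 0.181.
Dr. Park: prior odds 0.191/0.809 = 0.23609; posterior odds 2.3248; posterior probability 0.699.

Dr. Lee: 0.181; Dr. Park: 0.699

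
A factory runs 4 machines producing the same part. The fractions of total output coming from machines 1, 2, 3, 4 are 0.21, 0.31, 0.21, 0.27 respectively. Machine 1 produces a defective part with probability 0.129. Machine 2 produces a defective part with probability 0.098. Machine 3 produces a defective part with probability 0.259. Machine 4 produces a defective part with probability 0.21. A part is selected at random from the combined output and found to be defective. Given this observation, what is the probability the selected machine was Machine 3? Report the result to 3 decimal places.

Posterior probability ≈ 0.323

P(defective|M1) = 0.129; P(defective|M2) = 0.098; P(defective|M3) = 0.259; P(defective|M4) = 0.21.
Prior × likelihood for each source: 0.21·0.129=0.02709, 0.31·0.098=0.03038, 0.21·0.259=0.05439, 0.27·0.21=0.05670. Summing gives P(defective) = 0.16856.
P(Machine 3 | defective) = 0.05439 / 0.16856 = 0.323.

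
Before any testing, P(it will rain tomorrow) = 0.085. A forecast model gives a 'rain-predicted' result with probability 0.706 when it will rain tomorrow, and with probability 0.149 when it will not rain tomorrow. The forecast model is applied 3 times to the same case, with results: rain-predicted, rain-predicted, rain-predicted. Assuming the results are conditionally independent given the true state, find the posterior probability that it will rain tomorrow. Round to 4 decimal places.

Posterior P(H) ≈ 0.9081

Let H be the event that it will rain tomorrow; start with P(H) = 0.085. P('rain-predicted'|H) = 0.706, P('rain-predicted'|¬H) = 0.149.
Update on result 1 ('rain-predicted'): P(H) ← 0.706·0.0850 / (0.706·0.0850 + 0.149·0.9150) = 0.060010/0.19635 = 0.3056.
Update on result 2 ('rain-predicted'): P(H) ← 0.706·0.3056 / (0.706·0.3056 + 0.149·0.6944) = 0.21578/0.31924 = 0.6759.
Update on result 3 ('rain-predicted'): P(H) ← 0.706·0.6759 / (0.706·0.6759 + 0.149·0.3241) = 0.47720/0.52549 = 0.9081.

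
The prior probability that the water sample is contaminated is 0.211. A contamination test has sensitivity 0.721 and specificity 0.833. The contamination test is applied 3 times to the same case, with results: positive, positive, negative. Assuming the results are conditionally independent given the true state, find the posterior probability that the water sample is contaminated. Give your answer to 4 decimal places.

With H the event that the water sample is contaminated, the joint likelihood of the observed sequence is P(data|H) = 0.721·0.721·0.279 = 0.14504 and P(data|¬H) = 0.167·0.167·0.833 = 0.023232.
Bayes: P(H|data) = 0.211·0.14504 / (0.211·0.14504 + 0.789·0.023232) = 0.030603/0.048932 = 0.6254.

Posterior P(H) ≈ 0.6254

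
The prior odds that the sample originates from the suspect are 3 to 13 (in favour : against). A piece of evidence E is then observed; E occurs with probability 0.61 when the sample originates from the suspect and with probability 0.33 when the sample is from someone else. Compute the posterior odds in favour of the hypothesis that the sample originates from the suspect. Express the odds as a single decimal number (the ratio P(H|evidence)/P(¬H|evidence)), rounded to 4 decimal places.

Prior odds = 3/13 = 0.23077.
Likelihood ratio for E = 0.61/0.33 = 1.8485.
Posterior odds = prior odds × LR = 0.42657.

Posterior odds ≈ 0.4266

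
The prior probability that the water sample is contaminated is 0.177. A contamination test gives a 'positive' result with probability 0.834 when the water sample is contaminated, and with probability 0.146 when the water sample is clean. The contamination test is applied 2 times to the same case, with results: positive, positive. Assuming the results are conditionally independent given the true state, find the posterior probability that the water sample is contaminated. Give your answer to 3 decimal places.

Let H be the event that the water sample is contaminated; start with P(H) = 0.177. P('positive'|H) = 0.834, P('positive'|¬H) = 0.146.
Update on result 1 ('positive'): P(H) ← 0.834·0.1770 / (0.834·0.1770 + 0.146·0.8230) = 0.14762/0.26778 = 0.5513.
Update on result 2 ('positive'): P(H) ← 0.834·0.5513 / (0.834·0.5513 + 0.146·0.4487) = 0.45976/0.52528 = 0.8753.

Posterior P(H) ≈ 0.875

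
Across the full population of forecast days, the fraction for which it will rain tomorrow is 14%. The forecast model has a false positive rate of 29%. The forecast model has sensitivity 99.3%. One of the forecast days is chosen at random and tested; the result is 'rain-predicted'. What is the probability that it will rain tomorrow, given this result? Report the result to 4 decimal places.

P(H | E) ≈ 0.3579

Let H be the event that it will rain tomorrow. P(H) = 0.14, so P(¬H) = 0.86. With E the 'rain-predicted' result, P(E|H) = 0.993 and P(E|¬H) = 0.29.
P(E) = 0.993·0.14 + 0.29·0.86 = 0.13902 + 0.24940 = 0.38842.
By Bayes' theorem, P(H|E) = 0.13902 / 0.38842 = 0.3579.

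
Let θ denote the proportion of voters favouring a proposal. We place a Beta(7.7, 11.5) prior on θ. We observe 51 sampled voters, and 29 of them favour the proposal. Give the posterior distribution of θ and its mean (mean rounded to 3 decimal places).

Posterior: Beta(36.7, 33.5); mean ≈ 0.523

Observing 29 successes and 22 failures updates Beta(7.7, 11.5) by adding the success and failure counts to the two shape parameters: α = 7.7+29 = 36.7, β = 11.5+22 = 33.5.
E[θ | data] = 36.7/(36.7+33.5) = 0.523.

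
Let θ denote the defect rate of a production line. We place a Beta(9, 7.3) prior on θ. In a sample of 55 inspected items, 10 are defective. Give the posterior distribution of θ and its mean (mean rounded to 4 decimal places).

Posterior: Beta(19, 52.3); mean ≈ 0.2665

Observing 10 successes and 45 failures updates Beta(9, 7.3) by adding the success and failure counts to the two shape parameters: α = 9+10 = 19, β = 7.3+45 = 52.3.
Posterior mean = α/(α+β) = 19/71.3 = 0.2665.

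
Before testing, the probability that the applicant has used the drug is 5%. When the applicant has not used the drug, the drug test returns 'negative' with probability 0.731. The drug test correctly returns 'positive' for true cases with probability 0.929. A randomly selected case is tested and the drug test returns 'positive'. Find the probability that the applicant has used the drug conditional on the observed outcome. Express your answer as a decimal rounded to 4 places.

Let H be the event that the applicant has used the drug. P(H) = 0.05, so P(¬H) = 0.95. With E the 'positive' result, P(E|H) = 0.929 and P(E|¬H) = 0.269.
P(E) = 0.929·0.05 + 0.269·0.95 = 0.046450 + 0.25555 = 0.30200.
By Bayes' theorem, P(H|E) = 0.046450 / 0.30200 = 0.1538.

P(H | E) ≈ 0.1538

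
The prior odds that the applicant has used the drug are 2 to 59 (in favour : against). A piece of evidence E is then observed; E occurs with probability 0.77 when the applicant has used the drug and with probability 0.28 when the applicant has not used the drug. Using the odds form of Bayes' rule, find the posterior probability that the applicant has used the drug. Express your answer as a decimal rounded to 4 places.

Posterior probability ≈ 0.0853

Prior odds = 2/59 = 0.033898. In log-odds, ln(0.033898) = -3.3844.
Add log likelihood ratio: ln(2.7500) = 1.0116.
Posterior log-odds = -2.3728, so posterior odds = exp(-2.3728) = 0.093220. Converting, P(H|E) = 0.093220/1.0932 = 0.0853.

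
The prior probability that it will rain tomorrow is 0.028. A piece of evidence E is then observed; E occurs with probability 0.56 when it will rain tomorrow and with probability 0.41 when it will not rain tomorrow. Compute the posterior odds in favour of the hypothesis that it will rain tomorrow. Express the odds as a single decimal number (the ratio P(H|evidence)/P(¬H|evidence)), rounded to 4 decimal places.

Posterior odds ≈ 0.0393

Prior odds = 0.028/(1−0.028) = 0.028807.
Likelihood ratio for E = 0.56/0.41 = 1.3659.
Posterior odds = prior odds × LR = 0.039346.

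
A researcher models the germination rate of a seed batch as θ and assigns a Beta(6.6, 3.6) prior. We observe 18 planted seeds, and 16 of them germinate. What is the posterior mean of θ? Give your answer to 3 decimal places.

Posterior mean ≈ 0.801

The binomial likelihood is conjugate to the Beta prior: with 16 successes and 2 failures, the posterior is Beta(6.6+16, 3.6+2) = Beta(22.6, 5.6).
Posterior mean = α/(α+β) = 22.6/28.2 = 0.801.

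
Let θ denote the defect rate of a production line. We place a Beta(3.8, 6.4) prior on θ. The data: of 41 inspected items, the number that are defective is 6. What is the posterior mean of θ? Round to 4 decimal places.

Observing 6 successes and 35 failures updates Beta(3.8, 6.4) by adding the success and failure counts to the two shape parameters: α = 3.8+6 = 9.8, β = 6.4+35 = 41.4.
E[θ | data] = 9.8/(9.8+41.4) = 0.1914.

Posterior mean ≈ 0.1914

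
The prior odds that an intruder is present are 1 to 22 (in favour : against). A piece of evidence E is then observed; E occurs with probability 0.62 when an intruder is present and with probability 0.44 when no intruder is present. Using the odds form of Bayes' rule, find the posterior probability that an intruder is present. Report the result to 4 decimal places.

Prior odds = 1/22 = 0.045455.
Likelihood ratio for E = 0.62/0.44 = 1.4091.
Posterior odds = prior odds × LR = 0.064050.
Posterior probability = odds/(1+odds) = 0.064050/1.0640 = 0.0602.

Posterior probability ≈ 0.0602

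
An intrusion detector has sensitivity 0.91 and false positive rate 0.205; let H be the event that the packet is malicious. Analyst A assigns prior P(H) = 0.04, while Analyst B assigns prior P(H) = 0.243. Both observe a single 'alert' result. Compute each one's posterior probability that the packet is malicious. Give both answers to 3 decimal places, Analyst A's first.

P('+'|H) = 0.91, P('+'|¬H) = 0.205.
Analyst A: numerator 0.91·0.04 = 0.036400; evidence = 0.036400+0.205·0.96 = 0.23320; posterior = 0.156.
Analyst B: numerator 0.91·0.243 = 0.22113; evidence = 0.22113+0.205·0.757 = 0.37631; posterior = 0.588.

Analyst A: 0.156; Analyst B: 0.588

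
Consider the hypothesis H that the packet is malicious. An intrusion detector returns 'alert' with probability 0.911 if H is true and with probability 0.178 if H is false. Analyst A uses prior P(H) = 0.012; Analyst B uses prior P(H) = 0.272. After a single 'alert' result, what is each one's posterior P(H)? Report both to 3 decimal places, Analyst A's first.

The likelihood ratio for an 'alert' result is 0.911/0.178 = 5.1180.
Analyst A: prior odds 0.012/0.988 = 0.012146; posterior odds 0.062162; posterior probability 0.059.
Analyst B: prior odds 0.272/0.728 = 0.37363; posterior odds 1.9122; posterior probability 0.657.

Analyst A: 0.059; Analyst B: 0.657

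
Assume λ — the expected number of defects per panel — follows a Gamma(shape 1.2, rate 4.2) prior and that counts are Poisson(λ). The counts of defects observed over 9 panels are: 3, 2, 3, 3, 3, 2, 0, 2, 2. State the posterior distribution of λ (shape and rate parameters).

Posterior: Gamma(shape=21.2, rate=13.2)

Total count ∑xᵢ = 20 over n = 9 panels.
Gamma is conjugate to the Poisson likelihood: posterior is Gamma(shape = 1.2+20 = 21.2, rate = 4.2+9 = 13.2).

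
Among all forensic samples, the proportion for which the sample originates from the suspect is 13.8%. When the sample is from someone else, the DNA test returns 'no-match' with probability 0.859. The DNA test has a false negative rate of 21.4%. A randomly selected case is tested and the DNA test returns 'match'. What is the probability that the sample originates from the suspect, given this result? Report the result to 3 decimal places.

P(H | E) ≈ 0.472

Write H for 'the sample originates from the suspect'. Prior odds H:¬H = 0.138/0.862 = 0.16009. For the 'match' outcome, the likelihood ratio is 0.786/0.141 = 5.5745.
Posterior odds = 0.16009 × 5.5745 = 0.89243, so P(H|E) = 0.89243/(1+0.89243) = 0.472.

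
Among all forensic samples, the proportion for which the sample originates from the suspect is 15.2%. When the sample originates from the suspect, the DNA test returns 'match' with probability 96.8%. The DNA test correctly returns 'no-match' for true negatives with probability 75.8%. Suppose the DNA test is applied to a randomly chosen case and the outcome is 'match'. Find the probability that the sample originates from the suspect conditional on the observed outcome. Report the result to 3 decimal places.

P(H | E) ≈ 0.418

Write H for 'the sample originates from the suspect'. Prior odds H:¬H = 0.152/0.848 = 0.17925. For the 'match' outcome, the likelihood ratio is 0.968/0.242 = 4.0000.
Posterior odds = 0.17925 × 4.0000 = 0.71698, so P(H|E) = 0.71698/(1+0.71698) = 0.418.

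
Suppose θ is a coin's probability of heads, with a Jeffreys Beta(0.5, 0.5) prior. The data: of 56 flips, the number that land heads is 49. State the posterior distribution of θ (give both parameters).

Observing 49 successes and 7 failures updates Beta(0.5, 0.5) by adding the success and failure counts to the two shape parameters: α = 0.5+49 = 49.5, β = 0.5+7 = 7.5.

Posterior: Beta(49.5, 7.5)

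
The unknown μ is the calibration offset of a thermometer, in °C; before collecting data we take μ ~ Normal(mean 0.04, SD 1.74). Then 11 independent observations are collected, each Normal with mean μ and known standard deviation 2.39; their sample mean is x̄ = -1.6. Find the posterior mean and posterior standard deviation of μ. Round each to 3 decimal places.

Posterior mean ≈ -1.360; posterior SD ≈ 0.666

With known σ, the Normal prior is conjugate. Weight on the data is w = (n/σ²)/(n/σ² + 1/τ₀²) = 1.92574/(1.92574+0.330295) = 0.85359.
Posterior mean = w·x̄ + (1−w)·μ₀ = 0.85359·-1.6 + 0.14641·0.04 = -1.360. Posterior variance = 1/(1.92574+0.330295) = 0.443256, so SD = 0.666.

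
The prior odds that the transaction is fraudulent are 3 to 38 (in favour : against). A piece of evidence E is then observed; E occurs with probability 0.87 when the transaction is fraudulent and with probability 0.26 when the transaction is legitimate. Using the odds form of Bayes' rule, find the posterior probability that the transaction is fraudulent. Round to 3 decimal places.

Posterior probability ≈ 0.209

Prior odds = 3/38 = 0.078947. In log-odds, ln(0.078947) = -2.5390.
Add log likelihood ratio: ln(3.3462) = 1.2078.
Posterior log-odds = -1.3312, so posterior odds = exp(-1.3312) = 0.26417. Converting, P(H|E) = 0.26417/1.2642 = 0.209.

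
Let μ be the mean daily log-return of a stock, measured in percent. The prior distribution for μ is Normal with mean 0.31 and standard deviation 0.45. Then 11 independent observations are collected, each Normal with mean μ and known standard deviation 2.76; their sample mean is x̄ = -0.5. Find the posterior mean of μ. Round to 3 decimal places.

Posterior mean ≈ 0.127

Prior precision 1/τ₀² = 1/0.45² = 4.93827; data precision n/σ² = 11/2.76² = 1.44402.
Posterior precision = 4.93827 + 1.44402 = 6.38230.
Posterior mean = (4.93827·0.31 + 1.44402·-0.5) / 6.38230 = 0.127.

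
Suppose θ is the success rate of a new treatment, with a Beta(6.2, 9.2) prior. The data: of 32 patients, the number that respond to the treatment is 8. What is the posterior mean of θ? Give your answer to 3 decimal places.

Posterior mean ≈ 0.300

Observing 8 successes and 24 failures updates Beta(6.2, 9.2) by adding the success and failure counts to the two shape parameters: α = 6.2+8 = 14.2, β = 9.2+24 = 33.2.
E[θ | data] = 14.2/(14.2+33.2) = 0.300.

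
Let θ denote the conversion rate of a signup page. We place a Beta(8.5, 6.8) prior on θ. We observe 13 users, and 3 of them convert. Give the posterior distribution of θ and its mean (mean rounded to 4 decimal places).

The binomial likelihood is conjugate to the Beta prior: with 3 successes and 10 failures, the posterior is Beta(8.5+3, 6.8+10) = Beta(11.5, 16.8).
Posterior mean = α/(α+β) = 11.5/28.3 = 0.4064.

Posterior: Beta(11.5, 16.8); mean ≈ 0.4064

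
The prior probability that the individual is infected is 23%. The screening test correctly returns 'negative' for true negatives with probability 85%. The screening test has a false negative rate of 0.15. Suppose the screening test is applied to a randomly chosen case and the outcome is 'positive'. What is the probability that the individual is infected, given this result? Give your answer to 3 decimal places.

P(H | E) ≈ 0.629

Write H for 'the individual is infected'. Prior odds H:¬H = 0.23/0.77 = 0.29870. For the 'positive' outcome, the likelihood ratio is 0.85/0.15 = 5.6667.
Posterior odds = 0.29870 × 5.6667 = 1.6926, so P(H|E) = 1.6926/(1+1.6926) = 0.629.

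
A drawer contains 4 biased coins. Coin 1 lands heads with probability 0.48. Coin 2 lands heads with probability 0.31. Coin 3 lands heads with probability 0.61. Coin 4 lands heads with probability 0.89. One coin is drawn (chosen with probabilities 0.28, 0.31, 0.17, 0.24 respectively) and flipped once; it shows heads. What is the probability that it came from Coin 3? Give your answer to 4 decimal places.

Tabulate prior·likelihood by source: [1] prior 0.28, lik 0.48, product 0.1344; [2] prior 0.31, lik 0.31, product 0.09610; [3] prior 0.17, lik 0.61, product 0.1037; [4] prior 0.24, lik 0.89, product 0.2136.
Normalizing constant = 0.54780; the posterior for Coin 3 is its product over the sum, 0.1037/0.54780 = 0.1893.

Posterior probability ≈ 0.1893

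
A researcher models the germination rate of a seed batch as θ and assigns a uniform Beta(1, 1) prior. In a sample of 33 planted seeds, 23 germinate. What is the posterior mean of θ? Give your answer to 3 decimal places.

Observing 23 successes and 10 failures updates Beta(1, 1) by adding the success and failure counts to the two shape parameters: α = 1+23 = 24, β = 1+10 = 11.
Posterior mean = α/(α+β) = 24/35 = 0.686.

Posterior mean ≈ 0.686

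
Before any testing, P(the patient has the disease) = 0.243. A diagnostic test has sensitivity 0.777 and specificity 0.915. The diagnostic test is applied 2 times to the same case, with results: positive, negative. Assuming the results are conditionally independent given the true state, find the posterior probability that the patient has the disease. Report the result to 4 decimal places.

Posterior P(H) ≈ 0.4170

Let H be the event that the patient has the disease; start with P(H) = 0.243. P('positive'|H) = 0.777, P('positive'|¬H) = 0.085.
Update on result 1 ('positive'): P(H) ← 0.777·0.2430 / (0.777·0.2430 + 0.085·0.7570) = 0.18881/0.25316 = 0.7458.
Update on result 2 ('negative'): P(H) ← 0.223·0.7458 / (0.223·0.7458 + 0.915·0.2542) = 0.16632/0.39889 = 0.4170.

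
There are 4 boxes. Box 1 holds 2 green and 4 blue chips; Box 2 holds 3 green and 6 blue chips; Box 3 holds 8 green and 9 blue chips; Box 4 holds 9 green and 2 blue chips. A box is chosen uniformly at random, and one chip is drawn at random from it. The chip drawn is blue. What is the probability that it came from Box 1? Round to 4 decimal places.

Tabulate prior·likelihood by source: [1] prior 0.25, lik 0.6667, product 0.1667; [2] prior 0.25, lik 0.6667, product 0.1667; [3] prior 0.25, lik 0.5294, product 0.1324; [4] prior 0.25, lik 0.1818, product 0.04545.
Normalizing constant = 0.51114; the posterior for Box 1 is its product over the sum, 0.1667/0.51114 = 0.3261.

Posterior probability ≈ 0.3261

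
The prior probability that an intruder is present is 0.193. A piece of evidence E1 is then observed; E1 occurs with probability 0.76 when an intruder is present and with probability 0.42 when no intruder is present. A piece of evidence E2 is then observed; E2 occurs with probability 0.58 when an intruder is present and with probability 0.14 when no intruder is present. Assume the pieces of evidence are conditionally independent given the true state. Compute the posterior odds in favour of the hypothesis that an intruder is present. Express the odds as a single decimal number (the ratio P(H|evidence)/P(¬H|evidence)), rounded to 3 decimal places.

Prior odds = 0.193/(1−0.193) = 0.23916. In log-odds, ln(0.23916) = -1.4306.
Add log likelihood ratios: ln(1.8095) + ln(4.1429) = 2.0144.
Posterior log-odds = 0.58382, so posterior odds = exp(0.58382) = 1.7929.

Posterior odds ≈ 1.793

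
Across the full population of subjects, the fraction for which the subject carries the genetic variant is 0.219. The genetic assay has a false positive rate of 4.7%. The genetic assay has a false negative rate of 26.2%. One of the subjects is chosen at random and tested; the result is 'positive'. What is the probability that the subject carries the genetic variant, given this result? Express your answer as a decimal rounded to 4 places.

P(H | E) ≈ 0.8149

Let H be the event that the subject carries the genetic variant. P(H) = 0.219, so P(¬H) = 0.781. With E the 'positive' result, P(E|H) = 0.738 and P(E|¬H) = 0.047.
P(E) = 0.738·0.219 + 0.047·0.781 = 0.16162 + 0.036707 = 0.19833.
By Bayes' theorem, P(H|E) = 0.16162 / 0.19833 = 0.8149.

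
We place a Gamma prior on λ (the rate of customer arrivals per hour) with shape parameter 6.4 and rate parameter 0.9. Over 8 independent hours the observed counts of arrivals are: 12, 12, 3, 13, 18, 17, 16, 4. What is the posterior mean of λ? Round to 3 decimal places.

Posterior mean ≈ 11.393

The Poisson likelihood adds the total count to the shape and the number of exposure periods to the rate. Here ∑xᵢ = 95 and n = 8, so shape 6.4→101.4 and rate 0.9→8.9.
E[λ | data] = 101.4/8.9 = 11.393.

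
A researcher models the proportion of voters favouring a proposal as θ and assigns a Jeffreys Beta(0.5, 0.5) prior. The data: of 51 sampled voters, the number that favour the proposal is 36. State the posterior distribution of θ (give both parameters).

Posterior: Beta(36.5, 15.5)

Observing 36 successes and 15 failures updates Beta(0.5, 0.5) by adding the success and failure counts to the two shape parameters: α = 0.5+36 = 36.5, β = 0.5+15 = 15.5.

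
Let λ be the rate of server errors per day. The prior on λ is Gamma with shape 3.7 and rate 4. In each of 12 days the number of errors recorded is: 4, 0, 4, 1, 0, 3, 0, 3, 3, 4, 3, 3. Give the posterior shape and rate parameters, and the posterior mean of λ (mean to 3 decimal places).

Posterior: Gamma(shape=31.7, rate=16); mean ≈ 1.981

The Poisson likelihood adds the total count to the shape and the number of exposure periods to the rate. Here ∑xᵢ = 28 and n = 12, so shape 3.7→31.7 and rate 4→16.
E[λ | data] = 31.7/16 = 1.981.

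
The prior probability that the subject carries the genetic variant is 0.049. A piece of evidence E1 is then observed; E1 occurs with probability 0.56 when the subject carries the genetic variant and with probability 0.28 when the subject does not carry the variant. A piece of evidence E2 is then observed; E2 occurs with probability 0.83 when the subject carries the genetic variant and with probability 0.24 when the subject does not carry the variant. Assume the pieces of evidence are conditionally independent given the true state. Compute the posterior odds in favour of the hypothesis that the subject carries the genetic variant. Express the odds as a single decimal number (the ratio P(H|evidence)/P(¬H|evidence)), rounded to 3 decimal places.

Posterior odds ≈ 0.356

Prior odds = 0.049/(1−0.049) = 0.051525. In log-odds, ln(0.051525) = -2.9657.
Add log likelihood ratios: ln(2.0000) + ln(3.4583) = 1.9339.
Posterior log-odds = -1.0318, so posterior odds = exp(-1.0318) = 0.35638.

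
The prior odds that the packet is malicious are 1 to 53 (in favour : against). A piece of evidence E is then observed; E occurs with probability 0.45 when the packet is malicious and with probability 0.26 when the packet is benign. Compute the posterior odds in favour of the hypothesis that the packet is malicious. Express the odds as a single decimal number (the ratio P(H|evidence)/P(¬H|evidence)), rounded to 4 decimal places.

Posterior odds ≈ 0.0327

Prior odds = 1/53 = 0.018868. In log-odds, ln(0.018868) = -3.9703.
Add log likelihood ratio: ln(1.7308) = 0.54857.
Posterior log-odds = -3.4217, so posterior odds = exp(-3.4217) = 0.032656.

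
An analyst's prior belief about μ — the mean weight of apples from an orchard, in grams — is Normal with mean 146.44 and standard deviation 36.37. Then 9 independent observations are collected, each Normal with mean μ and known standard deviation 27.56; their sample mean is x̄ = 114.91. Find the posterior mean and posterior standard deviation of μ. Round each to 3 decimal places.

Posterior mean ≈ 116.801; posterior SD ≈ 8.907

With known σ, the Normal prior is conjugate. Weight on the data is w = (n/σ²)/(n/σ² + 1/τ₀²) = 0.0118491/(0.0118491+0.00075599) = 0.94003.
Posterior mean = w·x̄ + (1−w)·μ₀ = 0.94003·114.91 + 0.059975·146.44 = 116.801. Posterior variance = 1/(0.0118491+0.00075599) = 79.3333, so SD = 8.907.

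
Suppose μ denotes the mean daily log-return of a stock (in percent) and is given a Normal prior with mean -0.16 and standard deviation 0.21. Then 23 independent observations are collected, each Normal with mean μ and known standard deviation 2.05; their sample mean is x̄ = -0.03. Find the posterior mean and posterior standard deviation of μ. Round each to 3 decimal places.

Posterior mean ≈ -0.135; posterior SD ≈ 0.188

With known σ, the Normal prior is conjugate. Weight on the data is w = (n/σ²)/(n/σ² + 1/τ₀²) = 5.47293/(5.47293+22.6757) = 0.19443.
Posterior mean = w·x̄ + (1−w)·μ₀ = 0.19443·-0.03 + 0.80557·-0.16 = -0.135. Posterior variance = 1/(5.47293+22.6757) = 0.0355257, so SD = 0.188.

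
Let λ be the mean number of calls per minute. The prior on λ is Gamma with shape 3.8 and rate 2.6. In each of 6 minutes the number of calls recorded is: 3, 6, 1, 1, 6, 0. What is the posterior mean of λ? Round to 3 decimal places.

Posterior mean ≈ 2.419

The Poisson likelihood adds the total count to the shape and the number of exposure periods to the rate. Here ∑xᵢ = 17 and n = 6, so shape 3.8→20.8 and rate 2.6→8.6.
Posterior mean = shape/rate = 20.8/8.6 = 2.419.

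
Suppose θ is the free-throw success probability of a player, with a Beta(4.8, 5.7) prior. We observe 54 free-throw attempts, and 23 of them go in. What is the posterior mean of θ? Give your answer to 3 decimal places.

Posterior mean ≈ 0.431

Observing 23 successes and 31 failures updates Beta(4.8, 5.7) by adding the success and failure counts to the two shape parameters: α = 4.8+23 = 27.8, β = 5.7+31 = 36.7.
Posterior mean = α/(α+β) = 27.8/64.5 = 0.431.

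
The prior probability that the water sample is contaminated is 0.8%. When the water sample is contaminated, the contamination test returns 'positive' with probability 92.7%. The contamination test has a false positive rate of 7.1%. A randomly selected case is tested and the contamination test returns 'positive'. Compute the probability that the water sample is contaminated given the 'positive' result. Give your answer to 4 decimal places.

Write H for 'the water sample is contaminated'. Prior odds H:¬H = 0.008/0.992 = 0.0080645. For the 'positive' outcome, the likelihood ratio is 0.927/0.071 = 13.056.
Posterior odds = 0.0080645 × 13.056 = 0.10529, so P(H|E) = 0.10529/(1+0.10529) = 0.0953.

P(H | E) ≈ 0.0953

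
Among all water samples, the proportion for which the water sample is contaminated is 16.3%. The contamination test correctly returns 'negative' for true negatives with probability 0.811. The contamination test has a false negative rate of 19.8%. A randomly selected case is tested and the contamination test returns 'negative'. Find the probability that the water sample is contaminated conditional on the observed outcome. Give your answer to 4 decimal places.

Let H be the event that the water sample is contaminated. P(H) = 0.163, so P(¬H) = 0.837. With E the 'negative' result, P(E|H) = 0.198 and P(E|¬H) = 0.811.
P(E) = 0.198·0.163 + 0.811·0.837 = 0.032274 + 0.67881 = 0.71108.
By Bayes' theorem, P(H|E) = 0.032274 / 0.71108 = 0.0454.

P(H | E) ≈ 0.0454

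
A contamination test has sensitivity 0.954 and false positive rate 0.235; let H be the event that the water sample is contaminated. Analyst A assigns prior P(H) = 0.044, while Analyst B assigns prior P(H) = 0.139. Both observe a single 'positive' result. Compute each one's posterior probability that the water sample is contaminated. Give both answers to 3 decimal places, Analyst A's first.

Analyst A: 0.157; Analyst B: 0.396

The likelihood ratio for a 'positive' result is 0.954/0.235 = 4.0596.
Analyst A: prior odds 0.044/0.956 = 0.046025; posterior odds 0.18684; posterior probability 0.157.
Analyst B: prior odds 0.139/0.861 = 0.16144; posterior odds 0.65538; posterior probability 0.396.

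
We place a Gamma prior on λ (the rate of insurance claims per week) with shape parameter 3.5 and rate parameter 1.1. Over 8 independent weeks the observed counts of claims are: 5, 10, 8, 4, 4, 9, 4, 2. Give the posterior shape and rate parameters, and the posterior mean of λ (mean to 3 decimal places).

Posterior: Gamma(shape=49.5, rate=9.1); mean ≈ 5.440

The Poisson likelihood adds the total count to the shape and the number of exposure periods to the rate. Here ∑xᵢ = 46 and n = 8, so shape 3.5→49.5 and rate 1.1→9.1.
E[λ | data] = 49.5/9.1 = 5.440.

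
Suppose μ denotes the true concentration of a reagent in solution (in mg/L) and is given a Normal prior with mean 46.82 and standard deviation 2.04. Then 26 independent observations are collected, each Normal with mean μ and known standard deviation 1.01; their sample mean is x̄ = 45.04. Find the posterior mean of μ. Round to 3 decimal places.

With known σ, the Normal prior is conjugate. Weight on the data is w = (n/σ²)/(n/σ² + 1/τ₀²) = 25.4877/(25.4877+0.240292) = 0.99066.
Posterior mean = w·x̄ + (1−w)·μ₀ = 0.99066·45.04 + 0.0093397·46.82 = 45.057.

Posterior mean ≈ 45.057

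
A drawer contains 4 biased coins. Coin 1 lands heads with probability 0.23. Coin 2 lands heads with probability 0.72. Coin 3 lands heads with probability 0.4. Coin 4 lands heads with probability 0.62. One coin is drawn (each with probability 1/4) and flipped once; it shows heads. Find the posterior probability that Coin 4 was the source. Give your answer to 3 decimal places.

P(heads|C1) = 0.23; P(heads|C2) = 0.72; P(heads|C3) = 0.4; P(heads|C4) = 0.62.
Prior × likelihood for each source: 0.25·0.23=0.05750, 0.25·0.72=0.1800, 0.25·0.4=0.1000, 0.25·0.62=0.1550. Summing gives P(heads) = 0.49250.
P(Coin 4 | heads) = 0.1550 / 0.49250 = 0.315.

Posterior probability ≈ 0.315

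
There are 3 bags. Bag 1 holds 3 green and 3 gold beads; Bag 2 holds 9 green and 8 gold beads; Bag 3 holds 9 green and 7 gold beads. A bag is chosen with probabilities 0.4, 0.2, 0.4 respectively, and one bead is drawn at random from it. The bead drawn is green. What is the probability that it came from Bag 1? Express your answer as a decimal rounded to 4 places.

Tabulate prior·likelihood by source: [1] prior 0.4, lik 0.5, product 0.2000; [2] prior 0.2, lik 0.5294, product 0.1059; [3] prior 0.4, lik 0.5625, product 0.2250.
Normalizing constant = 0.53088; the posterior for Bag 1 is its product over the sum, 0.2000/0.53088 = 0.3767.

Posterior probability ≈ 0.3767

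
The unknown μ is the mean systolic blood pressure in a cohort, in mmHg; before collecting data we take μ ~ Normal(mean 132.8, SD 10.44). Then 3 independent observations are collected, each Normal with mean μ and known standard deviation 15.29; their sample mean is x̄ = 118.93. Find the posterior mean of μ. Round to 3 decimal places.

With known σ, the Normal prior is conjugate. Weight on the data is w = (n/σ²)/(n/σ² + 1/τ₀²) = 0.0128324/(0.0128324+0.00917485) = 0.58310.
Posterior mean = w·x̄ + (1−w)·μ₀ = 0.58310·118.93 + 0.41690·132.8 = 124.712.

Posterior mean ≈ 124.712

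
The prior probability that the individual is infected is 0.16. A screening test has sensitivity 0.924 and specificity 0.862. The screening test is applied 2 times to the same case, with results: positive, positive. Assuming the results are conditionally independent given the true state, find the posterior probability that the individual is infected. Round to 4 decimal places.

Posterior P(H) ≈ 0.8952

With H the event that the individual is infected, the joint likelihood of the observed sequence is P(data|H) = 0.924·0.924 = 0.85378 and P(data|¬H) = 0.138·0.138 = 0.019044.
Bayes: P(H|data) = 0.16·0.85378 / (0.16·0.85378 + 0.84·0.019044) = 0.13660/0.15260 = 0.8952.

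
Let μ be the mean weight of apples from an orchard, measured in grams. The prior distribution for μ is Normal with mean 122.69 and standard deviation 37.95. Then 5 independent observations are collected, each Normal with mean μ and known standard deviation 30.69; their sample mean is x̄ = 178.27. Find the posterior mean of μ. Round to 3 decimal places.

Prior precision 1/τ₀² = 1/37.95² = 0.00069435; data precision n/σ² = 5/30.69² = 0.00530855.
Posterior precision = 0.00069435 + 0.00530855 = 0.00600290.
Posterior mean = (0.00069435·122.69 + 0.00530855·178.27) / 0.00600290 = 171.841.

Posterior mean ≈ 171.841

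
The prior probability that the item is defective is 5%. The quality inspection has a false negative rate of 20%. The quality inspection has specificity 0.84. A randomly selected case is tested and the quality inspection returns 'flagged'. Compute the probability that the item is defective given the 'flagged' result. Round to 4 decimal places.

P(H | E) ≈ 0.2083

Write H for 'the item is defective'. Prior odds H:¬H = 0.05/0.95 = 0.052632. For the 'flagged' outcome, the likelihood ratio is 0.8/0.16 = 5.0000.
Posterior odds = 0.052632 × 5.0000 = 0.26316, so P(H|E) = 0.26316/(1+0.26316) = 0.2083.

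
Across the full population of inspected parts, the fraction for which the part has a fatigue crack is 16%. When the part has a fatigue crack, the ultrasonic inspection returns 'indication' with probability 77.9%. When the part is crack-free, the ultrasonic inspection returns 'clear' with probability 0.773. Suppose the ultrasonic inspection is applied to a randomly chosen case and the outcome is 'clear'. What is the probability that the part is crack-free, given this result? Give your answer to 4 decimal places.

Write H for 'the part has a fatigue crack'. Prior odds H:¬H = 0.16/0.84 = 0.19048. For the 'clear' outcome, the likelihood ratio is 0.221/0.773 = 0.28590.
Posterior odds = 0.19048 × 0.28590 = 0.054457, so P(H|E) = 0.054457/(1+0.054457) = 0.0516. Then P(¬H|E) = 1 − 0.0516 = 0.9484.

P(¬H | E) ≈ 0.9484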